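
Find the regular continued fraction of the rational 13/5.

Run the Euclidean algorithm on 13 and 5; the successive quotients are the partial quotients a_0, a_1, ... (each step inverts the fractional part left over by the previous one):
  13 = 2*5 + 3, so a_0 = 2.
  5 = 1*3 + 2, so a_1 = 1.
  3 = 1*2 + 1, so a_2 = 1.
  2 = 2*1 + 0, so a_3 = 2.
The remainder reaches 0 after 4 divisions, so the expansion has 4 partial quotients, read off in order.

[2; 1, 1, 2]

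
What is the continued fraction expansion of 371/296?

[1; 3, 1, 17, 1, 3]

Run the Euclidean algorithm on 371 and 296; the successive quotients are the partial quotients a_0, a_1, ... (each step inverts the fractional part left over by the previous one):
  371 = 1*296 + 75, so a_0 = 1.
  296 = 3*75 + 71, so a_1 = 3.
  75 = 1*71 + 4, so a_2 = 1.
  71 = 17*4 + 3, so a_3 = 17.
  4 = 1*3 + 1, so a_4 = 1.
  3 = 3*1 + 0, so a_5 = 3.
The remainder reaches 0 after 6 divisions, so the expansion has 6 partial quotients, read off in order.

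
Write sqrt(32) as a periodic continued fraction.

Write x_i = (sqrt(32) + m_i)/d_i with (m_0, d_0) = (0, 1). a_0 = floor(sqrt(32)) = 5, since 5^2 = 25 <= 32 < 36 = 6^2.
Iterate m_{i+1} = d_i*a_i - m_i, d_{i+1} = (32 - m_{i+1}^2)/d_i, a_{i+1} = floor((a_0 + m_{i+1})/d_{i+1}):
  m_1 = 1*5 - 0 = 5, d_1 = (32 - 5^2)/1 = 7/1 = 7, a_1 = floor((5 + 5)/7) = 1.
  m_2 = 7*1 - 5 = 2, d_2 = (32 - 2^2)/7 = 28/7 = 4, a_2 = floor((5 + 2)/4) = 1.
  m_3 = 4*1 - 2 = 2, d_3 = (32 - 2^2)/4 = 28/4 = 7, a_3 = floor((5 + 2)/7) = 1.
  m_4 = 7*1 - 2 = 5, d_4 = (32 - 5^2)/7 = 7/7 = 1, a_4 = floor((5 + 5)/1) = 10.
  m_5 = 1*10 - 5 = 5, d_5 = (32 - 5^2)/1 = 7/1 = 7: (m_5, d_5) = (m_1, d_1) = (5, 7), so from here the quotients repeat a_1, ..., a_4; the period length is 4.
Hence the expansion of sqrt(32) is a_0 = 5 followed by the repeating block 1, 1, 1, 10 (period 4).

[5; (1, 1, 1, 10)]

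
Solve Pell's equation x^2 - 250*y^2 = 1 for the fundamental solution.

First expand sqrt(250) as a continued fraction. With x_i = (sqrt(250) + m_i)/d_i and (m_0, d_0) = (0, 1): a_0 = floor(sqrt(250)) = 15, since 15^2 = 225 <= 250 < 256 = 16^2.
Iterate m_{i+1} = d_i*a_i - m_i, d_{i+1} = (250 - m_{i+1}^2)/d_i, a_{i+1} = floor((a_0 + m_{i+1})/d_{i+1}):
  m_1 = 1*15 - 0 = 15, d_1 = (250 - 15^2)/1 = 25/1 = 25, a_1 = floor((15 + 15)/25) = 1.
  m_2 = 25*1 - 15 = 10, d_2 = (250 - 10^2)/25 = 150/25 = 6, a_2 = floor((15 + 10)/6) = 4.
  m_3 = 6*4 - 10 = 14, d_3 = (250 - 14^2)/6 = 54/6 = 9, a_3 = floor((15 + 14)/9) = 3.
  m_4 = 9*3 - 14 = 13, d_4 = (250 - 13^2)/9 = 81/9 = 9, a_4 = floor((15 + 13)/9) = 3.
  m_5 = 9*3 - 13 = 14, d_5 = (250 - 14^2)/9 = 54/9 = 6, a_5 = floor((15 + 14)/6) = 4.
  m_6 = 6*4 - 14 = 10, d_6 = (250 - 10^2)/6 = 150/6 = 25, a_6 = floor((15 + 10)/25) = 1.
  m_7 = 25*1 - 10 = 15, d_7 = (250 - 15^2)/25 = 25/25 = 1, a_7 = floor((15 + 15)/1) = 30.
  m_8 = 1*30 - 15 = 15, d_8 = (250 - 15^2)/1 = 25/1 = 25: (m_8, d_8) = (m_1, d_1) = (15, 25), so from here the quotients repeat a_1, ..., a_7; the period length is 7.
So sqrt(250) = [15; (1, 4, 3, 3, 4, 1, 30)] with period length k = 7.
k is odd, so (p_{k-1}, q_{k-1}) only solves x^2 - 250y^2 = -1 and the fundamental solution of x^2 - 250y^2 = 1 is (p_{2k-1}, q_{2k-1}) = (p_13, q_13); compute convergents through index 13, running through the period twice.
Convergents (p_i = a_i*p_{i-1} + p_{i-2}, q_i = a_i*q_{i-1} + q_{i-2} with p_{-2}=0, p_{-1}=1, q_{-2}=1, q_{-1}=0):
  i=0: a_0=15, p_0 = 15*1 + 0 = 15, q_0 = 15*0 + 1 = 1.
  i=1: a_1=1, p_1 = 1*15 + 1 = 16, q_1 = 1*1 + 0 = 1.
  i=2: a_2=4, p_2 = 4*16 + 15 = 79, q_2 = 4*1 + 1 = 5.
  i=3: a_3=3, p_3 = 3*79 + 16 = 253, q_3 = 3*5 + 1 = 16.
  i=4: a_4=3, p_4 = 3*253 + 79 = 838, q_4 = 3*16 + 5 = 53.
  i=5: a_5=4, p_5 = 4*838 + 253 = 3605, q_5 = 4*53 + 16 = 228.
  i=6: a_6=1, p_6 = 1*3605 + 838 = 4443, q_6 = 1*228 + 53 = 281.
  i=7: a_7=30, p_7 = 30*4443 + 3605 = 136895, q_7 = 30*281 + 228 = 8658.
  i=8: a_8=1, p_8 = 1*136895 + 4443 = 141338, q_8 = 1*8658 + 281 = 8939.
  i=9: a_9=4, p_9 = 4*141338 + 136895 = 702247, q_9 = 4*8939 + 8658 = 44414.
  i=10: a_10=3, p_10 = 3*702247 + 141338 = 2248079, q_10 = 3*44414 + 8939 = 142181.
  i=11: a_11=3, p_11 = 3*2248079 + 702247 = 7446484, q_11 = 3*142181 + 44414 = 470957.
  i=12: a_12=4, p_12 = 4*7446484 + 2248079 = 32034015, q_12 = 4*470957 + 142181 = 2026009.
  i=13: a_13=1, p_13 = 1*32034015 + 7446484 = 39480499, q_13 = 1*2026009 + 470957 = 2496966.
Indeed p_6^2 - 250*q_6^2 = 19740249 - 19740250 = -1, not +1.
Check: 39480499^2 - 250*2496966^2 = 1558709801289001 - 1558709801289000 = 1, so (x, y) = (39480499, 2496966) solves the equation, and by the theorem it is the least positive solution.

(x, y) = (39480499, 2496966)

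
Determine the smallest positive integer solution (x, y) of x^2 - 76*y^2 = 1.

First expand sqrt(76) as a continued fraction. With x_i = (sqrt(76) + m_i)/d_i and (m_0, d_0) = (0, 1): a_0 = floor(sqrt(76)) = 8, since 8^2 = 64 <= 76 < 81 = 9^2.
Iterate m_{i+1} = d_i*a_i - m_i, d_{i+1} = (76 - m_{i+1}^2)/d_i, a_{i+1} = floor((a_0 + m_{i+1})/d_{i+1}):
  m_1 = 1*8 - 0 = 8, d_1 = (76 - 8^2)/1 = 12/1 = 12, a_1 = floor((8 + 8)/12) = 1.
  m_2 = 12*1 - 8 = 4, d_2 = (76 - 4^2)/12 = 60/12 = 5, a_2 = floor((8 + 4)/5) = 2.
  m_3 = 5*2 - 4 = 6, d_3 = (76 - 6^2)/5 = 40/5 = 8, a_3 = floor((8 + 6)/8) = 1.
  m_4 = 8*1 - 6 = 2, d_4 = (76 - 2^2)/8 = 72/8 = 9, a_4 = floor((8 + 2)/9) = 1.
  m_5 = 9*1 - 2 = 7, d_5 = (76 - 7^2)/9 = 27/9 = 3, a_5 = floor((8 + 7)/3) = 5.
  m_6 = 3*5 - 7 = 8, d_6 = (76 - 8^2)/3 = 12/3 = 4, a_6 = floor((8 + 8)/4) = 4.
  m_7 = 4*4 - 8 = 8, d_7 = (76 - 8^2)/4 = 12/4 = 3, a_7 = floor((8 + 8)/3) = 5.
  m_8 = 3*5 - 8 = 7, d_8 = (76 - 7^2)/3 = 27/3 = 9, a_8 = floor((8 + 7)/9) = 1.
  m_9 = 9*1 - 7 = 2, d_9 = (76 - 2^2)/9 = 72/9 = 8, a_9 = floor((8 + 2)/8) = 1.
  m_10 = 8*1 - 2 = 6, d_10 = (76 - 6^2)/8 = 40/8 = 5, a_10 = floor((8 + 6)/5) = 2.
  m_11 = 5*2 - 6 = 4, d_11 = (76 - 4^2)/5 = 60/5 = 12, a_11 = floor((8 + 4)/12) = 1.
  m_12 = 12*1 - 4 = 8, d_12 = (76 - 8^2)/12 = 12/12 = 1, a_12 = floor((8 + 8)/1) = 16.
  m_13 = 1*16 - 8 = 8, d_13 = (76 - 8^2)/1 = 12/1 = 12: (m_13, d_13) = (m_1, d_1) = (8, 12), so from here the quotients repeat a_1, ..., a_12; the period length is 12.
So sqrt(76) = [8; (1, 2, 1, 1, 5, 4, 5, 1, 1, 2, 1, 16)] with period length k = 12.
k is even, so the fundamental solution of x^2 - 76y^2 = 1 is (p_{k-1}, q_{k-1}) = (p_11, q_11); compute convergents through index 11.
Convergents (p_i = a_i*p_{i-1} + p_{i-2}, q_i = a_i*q_{i-1} + q_{i-2} with p_{-2}=0, p_{-1}=1, q_{-2}=1, q_{-1}=0):
  i=0: a_0=8, p_0 = 8*1 + 0 = 8, q_0 = 8*0 + 1 = 1.
  i=1: a_1=1, p_1 = 1*8 + 1 = 9, q_1 = 1*1 + 0 = 1.
  i=2: a_2=2, p_2 = 2*9 + 8 = 26, q_2 = 2*1 + 1 = 3.
  i=3: a_3=1, p_3 = 1*26 + 9 = 35, q_3 = 1*3 + 1 = 4.
  i=4: a_4=1, p_4 = 1*35 + 26 = 61, q_4 = 1*4 + 3 = 7.
  i=5: a_5=5, p_5 = 5*61 + 35 = 340, q_5 = 5*7 + 4 = 39.
  i=6: a_6=4, p_6 = 4*340 + 61 = 1421, q_6 = 4*39 + 7 = 163.
  i=7: a_7=5, p_7 = 5*1421 + 340 = 7445, q_7 = 5*163 + 39 = 854.
  i=8: a_8=1, p_8 = 1*7445 + 1421 = 8866, q_8 = 1*854 + 163 = 1017.
  i=9: a_9=1, p_9 = 1*8866 + 7445 = 16311, q_9 = 1*1017 + 854 = 1871.
  i=10: a_10=2, p_10 = 2*16311 + 8866 = 41488, q_10 = 2*1871 + 1017 = 4759.
  i=11: a_11=1, p_11 = 1*41488 + 16311 = 57799, q_11 = 1*4759 + 1871 = 6630.
Check: 57799^2 - 76*6630^2 = 3340724401 - 3340724400 = 1, so (x, y) = (57799, 6630) solves the equation, and by the theorem it is the least positive solution.

(x, y) = (57799, 6630)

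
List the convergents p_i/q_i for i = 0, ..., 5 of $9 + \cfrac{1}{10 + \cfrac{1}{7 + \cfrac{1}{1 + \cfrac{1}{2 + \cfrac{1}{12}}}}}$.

9/1, 91/10, 646/71, 737/81, 2120/233, 26177/2877

Using the convergent recurrence p_i = a_i*p_{i-1} + p_{i-2}, q_i = a_i*q_{i-1} + q_{i-2} with p_{-2}=0, p_{-1}=1, q_{-2}=1, q_{-1}=0:
  i=0: a_0=9, p_0 = 9*1 + 0 = 9, q_0 = 9*0 + 1 = 1.
  i=1: a_1=10, p_1 = 10*9 + 1 = 91, q_1 = 10*1 + 0 = 10.
  i=2: a_2=7, p_2 = 7*91 + 9 = 646, q_2 = 7*10 + 1 = 71.
  i=3: a_3=1, p_3 = 1*646 + 91 = 737, q_3 = 1*71 + 10 = 81.
  i=4: a_4=2, p_4 = 2*737 + 646 = 2120, q_4 = 2*81 + 71 = 233.
  i=5: a_5=12, p_5 = 12*2120 + 737 = 26177, q_5 = 12*233 + 81 = 2877.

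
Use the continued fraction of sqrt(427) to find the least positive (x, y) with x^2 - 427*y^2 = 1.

First expand sqrt(427) as a continued fraction. With x_i = (sqrt(427) + m_i)/d_i and (m_0, d_0) = (0, 1): a_0 = floor(sqrt(427)) = 20, since 20^2 = 400 <= 427 < 441 = 21^2.
Iterate m_{i+1} = d_i*a_i - m_i, d_{i+1} = (427 - m_{i+1}^2)/d_i, a_{i+1} = floor((a_0 + m_{i+1})/d_{i+1}):
  m_1 = 1*20 - 0 = 20, d_1 = (427 - 20^2)/1 = 27/1 = 27, a_1 = floor((20 + 20)/27) = 1.
  m_2 = 27*1 - 20 = 7, d_2 = (427 - 7^2)/27 = 378/27 = 14, a_2 = floor((20 + 7)/14) = 1.
  m_3 = 14*1 - 7 = 7, d_3 = (427 - 7^2)/14 = 378/14 = 27, a_3 = floor((20 + 7)/27) = 1.
  m_4 = 27*1 - 7 = 20, d_4 = (427 - 20^2)/27 = 27/27 = 1, a_4 = floor((20 + 20)/1) = 40.
  m_5 = 1*40 - 20 = 20, d_5 = (427 - 20^2)/1 = 27/1 = 27: (m_5, d_5) = (m_1, d_1) = (20, 27), so from here the quotients repeat a_1, ..., a_4; the period length is 4.
So sqrt(427) = [20; (1, 1, 1, 40)] with period length k = 4.
k is even, so the fundamental solution of x^2 - 427y^2 = 1 is (p_{k-1}, q_{k-1}) = (p_3, q_3); compute convergents through index 3.
Convergents (p_i = a_i*p_{i-1} + p_{i-2}, q_i = a_i*q_{i-1} + q_{i-2} with p_{-2}=0, p_{-1}=1, q_{-2}=1, q_{-1}=0):
  i=0: a_0=20, p_0 = 20*1 + 0 = 20, q_0 = 20*0 + 1 = 1.
  i=1: a_1=1, p_1 = 1*20 + 1 = 21, q_1 = 1*1 + 0 = 1.
  i=2: a_2=1, p_2 = 1*21 + 20 = 41, q_2 = 1*1 + 1 = 2.
  i=3: a_3=1, p_3 = 1*41 + 21 = 62, q_3 = 1*2 + 1 = 3.
Check: 62^2 - 427*3^2 = 3844 - 3843 = 1, so (x, y) = (62, 3) solves the equation, and by the theorem it is the least positive solution.

(x, y) = (62, 3)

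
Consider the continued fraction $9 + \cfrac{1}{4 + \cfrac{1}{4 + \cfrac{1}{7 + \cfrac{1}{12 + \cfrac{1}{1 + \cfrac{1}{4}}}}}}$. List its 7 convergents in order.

Using the convergent recurrence p_i = a_i*p_{i-1} + p_{i-2}, q_i = a_i*q_{i-1} + q_{i-2} with p_{-2}=0, p_{-1}=1, q_{-2}=1, q_{-1}=0:
  i=0: a_0=9, p_0 = 9*1 + 0 = 9, q_0 = 9*0 + 1 = 1.
  i=1: a_1=4, p_1 = 4*9 + 1 = 37, q_1 = 4*1 + 0 = 4.
  i=2: a_2=4, p_2 = 4*37 + 9 = 157, q_2 = 4*4 + 1 = 17.
  i=3: a_3=7, p_3 = 7*157 + 37 = 1136, q_3 = 7*17 + 4 = 123.
  i=4: a_4=12, p_4 = 12*1136 + 157 = 13789, q_4 = 12*123 + 17 = 1493.
  i=5: a_5=1, p_5 = 1*13789 + 1136 = 14925, q_5 = 1*1493 + 123 = 1616.
  i=6: a_6=4, p_6 = 4*14925 + 13789 = 73489, q_6 = 4*1616 + 1493 = 7957.

9/1, 37/4, 157/17, 1136/123, 13789/1493, 14925/1616, 73489/7957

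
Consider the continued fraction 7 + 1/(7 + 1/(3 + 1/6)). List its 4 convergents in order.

7/1, 50/7, 157/22, 992/139

Using the convergent recurrence p_i = a_i*p_{i-1} + p_{i-2}, q_i = a_i*q_{i-1} + q_{i-2} with p_{-2}=0, p_{-1}=1, q_{-2}=1, q_{-1}=0:
  i=0: a_0=7, p_0 = 7*1 + 0 = 7, q_0 = 7*0 + 1 = 1.
  i=1: a_1=7, p_1 = 7*7 + 1 = 50, q_1 = 7*1 + 0 = 7.
  i=2: a_2=3, p_2 = 3*50 + 7 = 157, q_2 = 3*7 + 1 = 22.
  i=3: a_3=6, p_3 = 6*157 + 50 = 992, q_3 = 6*22 + 7 = 139.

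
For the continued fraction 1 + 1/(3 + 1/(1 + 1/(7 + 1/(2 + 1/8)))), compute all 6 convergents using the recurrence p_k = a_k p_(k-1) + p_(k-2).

Using the convergent recurrence p_i = a_i*p_{i-1} + p_{i-2}, q_i = a_i*q_{i-1} + q_{i-2} with p_{-2}=0, p_{-1}=1, q_{-2}=1, q_{-1}=0:
  i=0: a_0=1, p_0 = 1*1 + 0 = 1, q_0 = 1*0 + 1 = 1.
  i=1: a_1=3, p_1 = 3*1 + 1 = 4, q_1 = 3*1 + 0 = 3.
  i=2: a_2=1, p_2 = 1*4 + 1 = 5, q_2 = 1*3 + 1 = 4.
  i=3: a_3=7, p_3 = 7*5 + 4 = 39, q_3 = 7*4 + 3 = 31.
  i=4: a_4=2, p_4 = 2*39 + 5 = 83, q_4 = 2*31 + 4 = 66.
  i=5: a_5=8, p_5 = 8*83 + 39 = 703, q_5 = 8*66 + 31 = 559.

1/1, 4/3, 5/4, 39/31, 83/66, 703/559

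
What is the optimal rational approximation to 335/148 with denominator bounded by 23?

43/19

Expand x = 335/148 as a continued fraction with the Euclidean algorithm:
  335 = 2*148 + 39, so a_0 = 2.
  148 = 3*39 + 31, so a_1 = 3.
  39 = 1*31 + 8, so a_2 = 1.
  31 = 3*8 + 7, so a_3 = 3.
  8 = 1*7 + 1, so a_4 = 1.
  7 = 7*1 + 0, so a_5 = 7.
so x = [2; 3, 1, 3, 1, 7].
Convergents (p_i = a_i*p_{i-1} + p_{i-2}, q_i = a_i*q_{i-1} + q_{i-2} with p_{-2}=0, p_{-1}=1, q_{-2}=1, q_{-1}=0), until the denominator exceeds 23:
  i=0: a_0=2, p_0 = 2*1 + 0 = 2, q_0 = 2*0 + 1 = 1.
  i=1: a_1=3, p_1 = 3*2 + 1 = 7, q_1 = 3*1 + 0 = 3.
  i=2: a_2=1, p_2 = 1*7 + 2 = 9, q_2 = 1*3 + 1 = 4.
  i=3: a_3=3, p_3 = 3*9 + 7 = 34, q_3 = 3*4 + 3 = 15.
  i=4: a_4=1, p_4 = 1*34 + 9 = 43, q_4 = 1*15 + 4 = 19.
  i=5: a_5=7, p_5 = 7*43 + 34 = 335, q_5 = 7*19 + 15 = 148.
q_5 = 148 > 23, so the last convergent with denominator <= 23 is p_4/q_4 = 43/19.
The closest fraction with denominator <= 23 is either p_4/q_4 or the intermediate fraction (k*p_4 + p_3)/(k*q_4 + q_3) with the largest k >= 1 whose denominator stays <= 23; these approach x as k grows, and every other convergent or intermediate fraction in range is farther away.
Largest k: floor((23 - q_3)/q_4) = floor((23 - 15)/19) = 0.
Since k = 0, no intermediate fraction beyond p_4/q_4 has denominator <= 23, so the convergent 43/19 is the closest (its error is |335*19 - 43*148|/(148*19) = 1/2812).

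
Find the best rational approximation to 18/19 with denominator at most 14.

13/14

Expand x = 18/19 as a continued fraction with the Euclidean algorithm:
  18 = 0*19 + 18, so a_0 = 0.
  19 = 1*18 + 1, so a_1 = 1.
  18 = 18*1 + 0, so a_2 = 18.
so x = [0; 1, 18].
Convergents (p_i = a_i*p_{i-1} + p_{i-2}, q_i = a_i*q_{i-1} + q_{i-2} with p_{-2}=0, p_{-1}=1, q_{-2}=1, q_{-1}=0), until the denominator exceeds 14:
  i=0: a_0=0, p_0 = 0*1 + 0 = 0, q_0 = 0*0 + 1 = 1.
  i=1: a_1=1, p_1 = 1*0 + 1 = 1, q_1 = 1*1 + 0 = 1.
  i=2: a_2=18, p_2 = 18*1 + 0 = 18, q_2 = 18*1 + 1 = 19.
q_2 = 19 > 14, so the last convergent with denominator <= 14 is p_1/q_1 = 1/1.
The closest fraction with denominator <= 14 is either p_1/q_1 or the intermediate fraction (k*p_1 + p_0)/(k*q_1 + q_0) with the largest k >= 1 whose denominator stays <= 14; these approach x as k grows, and every other convergent or intermediate fraction in range is farther away.
Largest k: floor((14 - q_0)/q_1) = floor((14 - 1)/1) = 13.
That gives (13*1 + 0)/(13*1 + 1) = 13/14.
Compare the errors: |x - 1/1| = |18*1 - 1*19|/(19*1) = 1/19, and |x - 13/14| = |18*14 - 13*19|/(19*14) = 5/266.
Cross-multiplying, 5*19 = 95 < 266 = 1*266, so 5/266 is smaller: the intermediate fraction 13/14 is closer to x than 1/1.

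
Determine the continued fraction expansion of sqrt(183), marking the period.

[13; (1, 1, 8, 1, 1, 26)]

Write x_i = (sqrt(183) + m_i)/d_i with (m_0, d_0) = (0, 1). a_0 = floor(sqrt(183)) = 13, since 13^2 = 169 <= 183 < 196 = 14^2.
Iterate m_{i+1} = d_i*a_i - m_i, d_{i+1} = (183 - m_{i+1}^2)/d_i, a_{i+1} = floor((a_0 + m_{i+1})/d_{i+1}):
  m_1 = 1*13 - 0 = 13, d_1 = (183 - 13^2)/1 = 14/1 = 14, a_1 = floor((13 + 13)/14) = 1.
  m_2 = 14*1 - 13 = 1, d_2 = (183 - 1^2)/14 = 182/14 = 13, a_2 = floor((13 + 1)/13) = 1.
  m_3 = 13*1 - 1 = 12, d_3 = (183 - 12^2)/13 = 39/13 = 3, a_3 = floor((13 + 12)/3) = 8.
  m_4 = 3*8 - 12 = 12, d_4 = (183 - 12^2)/3 = 39/3 = 13, a_4 = floor((13 + 12)/13) = 1.
  m_5 = 13*1 - 12 = 1, d_5 = (183 - 1^2)/13 = 182/13 = 14, a_5 = floor((13 + 1)/14) = 1.
  m_6 = 14*1 - 1 = 13, d_6 = (183 - 13^2)/14 = 14/14 = 1, a_6 = floor((13 + 13)/1) = 26.
  m_7 = 1*26 - 13 = 13, d_7 = (183 - 13^2)/1 = 14/1 = 14: (m_7, d_7) = (m_1, d_1) = (13, 14), so from here the quotients repeat a_1, ..., a_6; the period length is 6.
Hence the expansion of sqrt(183) is a_0 = 13 followed by the repeating block 1, 1, 8, 1, 1, 26 (period 6).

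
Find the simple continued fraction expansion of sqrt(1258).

Write x_i = (sqrt(1258) + m_i)/d_i with (m_0, d_0) = (0, 1). a_0 = floor(sqrt(1258)) = 35, since 35^2 = 1225 <= 1258 < 1296 = 36^2.
Iterate m_{i+1} = d_i*a_i - m_i, d_{i+1} = (1258 - m_{i+1}^2)/d_i, a_{i+1} = floor((a_0 + m_{i+1})/d_{i+1}):
  m_1 = 1*35 - 0 = 35, d_1 = (1258 - 35^2)/1 = 33/1 = 33, a_1 = floor((35 + 35)/33) = 2.
  m_2 = 33*2 - 35 = 31, d_2 = (1258 - 31^2)/33 = 297/33 = 9, a_2 = floor((35 + 31)/9) = 7.
  m_3 = 9*7 - 31 = 32, d_3 = (1258 - 32^2)/9 = 234/9 = 26, a_3 = floor((35 + 32)/26) = 2.
  m_4 = 26*2 - 32 = 20, d_4 = (1258 - 20^2)/26 = 858/26 = 33, a_4 = floor((35 + 20)/33) = 1.
  m_5 = 33*1 - 20 = 13, d_5 = (1258 - 13^2)/33 = 1089/33 = 33, a_5 = floor((35 + 13)/33) = 1.
  m_6 = 33*1 - 13 = 20, d_6 = (1258 - 20^2)/33 = 858/33 = 26, a_6 = floor((35 + 20)/26) = 2.
  m_7 = 26*2 - 20 = 32, d_7 = (1258 - 32^2)/26 = 234/26 = 9, a_7 = floor((35 + 32)/9) = 7.
  m_8 = 9*7 - 32 = 31, d_8 = (1258 - 31^2)/9 = 297/9 = 33, a_8 = floor((35 + 31)/33) = 2.
  m_9 = 33*2 - 31 = 35, d_9 = (1258 - 35^2)/33 = 33/33 = 1, a_9 = floor((35 + 35)/1) = 70.
  m_10 = 1*70 - 35 = 35, d_10 = (1258 - 35^2)/1 = 33/1 = 33: (m_10, d_10) = (m_1, d_1) = (35, 33), so from here the quotients repeat a_1, ..., a_9; the period length is 9.
Hence the expansion of sqrt(1258) is a_0 = 35 followed by the repeating block 2, 7, 2, 1, 1, 2, 7, 2, 70 (period 9).

[35; (2, 7, 2, 1, 1, 2, 7, 2, 70)]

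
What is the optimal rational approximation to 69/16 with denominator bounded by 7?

Expand x = 69/16 as a continued fraction with the Euclidean algorithm:
  69 = 4*16 + 5, so a_0 = 4.
  16 = 3*5 + 1, so a_1 = 3.
  5 = 5*1 + 0, so a_2 = 5.
so x = [4; 3, 5].
Convergents (p_i = a_i*p_{i-1} + p_{i-2}, q_i = a_i*q_{i-1} + q_{i-2} with p_{-2}=0, p_{-1}=1, q_{-2}=1, q_{-1}=0), until the denominator exceeds 7:
  i=0: a_0=4, p_0 = 4*1 + 0 = 4, q_0 = 4*0 + 1 = 1.
  i=1: a_1=3, p_1 = 3*4 + 1 = 13, q_1 = 3*1 + 0 = 3.
  i=2: a_2=5, p_2 = 5*13 + 4 = 69, q_2 = 5*3 + 1 = 16.
q_2 = 16 > 7, so the last convergent with denominator <= 7 is p_1/q_1 = 13/3.
The closest fraction with denominator <= 7 is either p_1/q_1 or the intermediate fraction (k*p_1 + p_0)/(k*q_1 + q_0) with the largest k >= 1 whose denominator stays <= 7; these approach x as k grows, and every other convergent or intermediate fraction in range is farther away.
Largest k: floor((7 - q_0)/q_1) = floor((7 - 1)/3) = 2.
That gives (2*13 + 4)/(2*3 + 1) = 30/7.
Compare the errors: |x - 13/3| = |69*3 - 13*16|/(16*3) = 1/48, and |x - 30/7| = |69*7 - 30*16|/(16*7) = 3/112.
Cross-multiplying, 1*112 = 112 < 144 = 3*48, so 1/48 is smaller: the convergent 13/3 is closer to x than 30/7.

13/3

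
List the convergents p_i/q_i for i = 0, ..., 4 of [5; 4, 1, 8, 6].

Using the convergent recurrence p_i = a_i*p_{i-1} + p_{i-2}, q_i = a_i*q_{i-1} + q_{i-2} with p_{-2}=0, p_{-1}=1, q_{-2}=1, q_{-1}=0:
  i=0: a_0=5, p_0 = 5*1 + 0 = 5, q_0 = 5*0 + 1 = 1.
  i=1: a_1=4, p_1 = 4*5 + 1 = 21, q_1 = 4*1 + 0 = 4.
  i=2: a_2=1, p_2 = 1*21 + 5 = 26, q_2 = 1*4 + 1 = 5.
  i=3: a_3=8, p_3 = 8*26 + 21 = 229, q_3 = 8*5 + 4 = 44.
  i=4: a_4=6, p_4 = 6*229 + 26 = 1400, q_4 = 6*44 + 5 = 269.

5/1, 21/4, 26/5, 229/44, 1400/269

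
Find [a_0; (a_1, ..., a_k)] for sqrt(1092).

[33; (22, 66)]

Write x_i = (sqrt(1092) + m_i)/d_i with (m_0, d_0) = (0, 1). a_0 = floor(sqrt(1092)) = 33, since 33^2 = 1089 <= 1092 < 1156 = 34^2.
Iterate m_{i+1} = d_i*a_i - m_i, d_{i+1} = (1092 - m_{i+1}^2)/d_i, a_{i+1} = floor((a_0 + m_{i+1})/d_{i+1}):
  m_1 = 1*33 - 0 = 33, d_1 = (1092 - 33^2)/1 = 3/1 = 3, a_1 = floor((33 + 33)/3) = 22.
  m_2 = 3*22 - 33 = 33, d_2 = (1092 - 33^2)/3 = 3/3 = 1, a_2 = floor((33 + 33)/1) = 66.
  m_3 = 1*66 - 33 = 33, d_3 = (1092 - 33^2)/1 = 3/1 = 3: (m_3, d_3) = (m_1, d_1) = (33, 3), so from here the quotients repeat a_1, a_2; the period length is 2.
Hence the expansion of sqrt(1092) is a_0 = 33 followed by the repeating block 22, 66 (period 2).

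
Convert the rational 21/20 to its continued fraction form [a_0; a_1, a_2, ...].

[1; 20]

Run the Euclidean algorithm on 21 and 20; the successive quotients are the partial quotients a_0, a_1, ... (each step inverts the fractional part left over by the previous one):
  21 = 1*20 + 1, so a_0 = 1.
  20 = 20*1 + 0, so a_1 = 20.
The remainder reaches 0 after 2 divisions, so the expansion has 2 partial quotients, read off in order.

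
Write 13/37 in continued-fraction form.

[0; 2, 1, 5, 2]

Run the Euclidean algorithm on 13 and 37; the successive quotients are the partial quotients a_0, a_1, ... (each step inverts the fractional part left over by the previous one):
  13 = 0*37 + 13, so a_0 = 0.
  37 = 2*13 + 11, so a_1 = 2.
  13 = 1*11 + 2, so a_2 = 1.
  11 = 5*2 + 1, so a_3 = 5.
  2 = 2*1 + 0, so a_4 = 2.
The remainder reaches 0 after 5 divisions, so the expansion has 5 partial quotients, read off in order.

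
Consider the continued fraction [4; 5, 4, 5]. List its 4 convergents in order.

Using the convergent recurrence p_i = a_i*p_{i-1} + p_{i-2}, q_i = a_i*q_{i-1} + q_{i-2} with p_{-2}=0, p_{-1}=1, q_{-2}=1, q_{-1}=0:
  i=0: a_0=4, p_0 = 4*1 + 0 = 4, q_0 = 4*0 + 1 = 1.
  i=1: a_1=5, p_1 = 5*4 + 1 = 21, q_1 = 5*1 + 0 = 5.
  i=2: a_2=4, p_2 = 4*21 + 4 = 88, q_2 = 4*5 + 1 = 21.
  i=3: a_3=5, p_3 = 5*88 + 21 = 461, q_3 = 5*21 + 5 = 110.

4/1, 21/5, 88/21, 461/110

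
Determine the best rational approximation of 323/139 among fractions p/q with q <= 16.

7/3

Expand x = 323/139 as a continued fraction with the Euclidean algorithm:
  323 = 2*139 + 45, so a_0 = 2.
  139 = 3*45 + 4, so a_1 = 3.
  45 = 11*4 + 1, so a_2 = 11.
  4 = 4*1 + 0, so a_3 = 4.
so x = [2; 3, 11, 4].
Convergents (p_i = a_i*p_{i-1} + p_{i-2}, q_i = a_i*q_{i-1} + q_{i-2} with p_{-2}=0, p_{-1}=1, q_{-2}=1, q_{-1}=0), until the denominator exceeds 16:
  i=0: a_0=2, p_0 = 2*1 + 0 = 2, q_0 = 2*0 + 1 = 1.
  i=1: a_1=3, p_1 = 3*2 + 1 = 7, q_1 = 3*1 + 0 = 3.
  i=2: a_2=11, p_2 = 11*7 + 2 = 79, q_2 = 11*3 + 1 = 34.
q_2 = 34 > 16, so the last convergent with denominator <= 16 is p_1/q_1 = 7/3.
The closest fraction with denominator <= 16 is either p_1/q_1 or the intermediate fraction (k*p_1 + p_0)/(k*q_1 + q_0) with the largest k >= 1 whose denominator stays <= 16; these approach x as k grows, and every other convergent or intermediate fraction in range is farther away.
Largest k: floor((16 - q_0)/q_1) = floor((16 - 1)/3) = 5.
That gives (5*7 + 2)/(5*3 + 1) = 37/16.
Compare the errors: |x - 7/3| = |323*3 - 7*139|/(139*3) = 4/417, and |x - 37/16| = |323*16 - 37*139|/(139*16) = 25/2224.
Cross-multiplying, 4*2224 = 8896 < 10425 = 25*417, so 4/417 is smaller: the convergent 7/3 is closer to x than 37/16.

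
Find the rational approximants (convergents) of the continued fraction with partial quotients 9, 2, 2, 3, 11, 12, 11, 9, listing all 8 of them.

Using the convergent recurrence p_i = a_i*p_{i-1} + p_{i-2}, q_i = a_i*q_{i-1} + q_{i-2} with p_{-2}=0, p_{-1}=1, q_{-2}=1, q_{-1}=0:
  i=0: a_0=9, p_0 = 9*1 + 0 = 9, q_0 = 9*0 + 1 = 1.
  i=1: a_1=2, p_1 = 2*9 + 1 = 19, q_1 = 2*1 + 0 = 2.
  i=2: a_2=2, p_2 = 2*19 + 9 = 47, q_2 = 2*2 + 1 = 5.
  i=3: a_3=3, p_3 = 3*47 + 19 = 160, q_3 = 3*5 + 2 = 17.
  i=4: a_4=11, p_4 = 11*160 + 47 = 1807, q_4 = 11*17 + 5 = 192.
  i=5: a_5=12, p_5 = 12*1807 + 160 = 21844, q_5 = 12*192 + 17 = 2321.
  i=6: a_6=11, p_6 = 11*21844 + 1807 = 242091, q_6 = 11*2321 + 192 = 25723.
  i=7: a_7=9, p_7 = 9*242091 + 21844 = 2200663, q_7 = 9*25723 + 2321 = 233828.

9/1, 19/2, 47/5, 160/17, 1807/192, 21844/2321, 242091/25723, 2200663/233828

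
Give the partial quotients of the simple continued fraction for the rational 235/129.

Run the Euclidean algorithm on 235 and 129; the successive quotients are the partial quotients a_0, a_1, ... (each step inverts the fractional part left over by the previous one):
  235 = 1*129 + 106, so a_0 = 1.
  129 = 1*106 + 23, so a_1 = 1.
  106 = 4*23 + 14, so a_2 = 4.
  23 = 1*14 + 9, so a_3 = 1.
  14 = 1*9 + 5, so a_4 = 1.
  9 = 1*5 + 4, so a_5 = 1.
  5 = 1*4 + 1, so a_6 = 1.
  4 = 4*1 + 0, so a_7 = 4.
The remainder reaches 0 after 8 divisions, so the expansion has 8 partial quotients, read off in order.

[1; 1, 4, 1, 1, 1, 1, 4]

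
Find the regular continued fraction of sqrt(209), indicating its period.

[14; (2, 5, 3, 2, 3, 5, 2, 28)]

Write x_i = (sqrt(209) + m_i)/d_i with (m_0, d_0) = (0, 1). a_0 = floor(sqrt(209)) = 14, since 14^2 = 196 <= 209 < 225 = 15^2.
Iterate m_{i+1} = d_i*a_i - m_i, d_{i+1} = (209 - m_{i+1}^2)/d_i, a_{i+1} = floor((a_0 + m_{i+1})/d_{i+1}):
  m_1 = 1*14 - 0 = 14, d_1 = (209 - 14^2)/1 = 13/1 = 13, a_1 = floor((14 + 14)/13) = 2.
  m_2 = 13*2 - 14 = 12, d_2 = (209 - 12^2)/13 = 65/13 = 5, a_2 = floor((14 + 12)/5) = 5.
  m_3 = 5*5 - 12 = 13, d_3 = (209 - 13^2)/5 = 40/5 = 8, a_3 = floor((14 + 13)/8) = 3.
  m_4 = 8*3 - 13 = 11, d_4 = (209 - 11^2)/8 = 88/8 = 11, a_4 = floor((14 + 11)/11) = 2.
  m_5 = 11*2 - 11 = 11, d_5 = (209 - 11^2)/11 = 88/11 = 8, a_5 = floor((14 + 11)/8) = 3.
  m_6 = 8*3 - 11 = 13, d_6 = (209 - 13^2)/8 = 40/8 = 5, a_6 = floor((14 + 13)/5) = 5.
  m_7 = 5*5 - 13 = 12, d_7 = (209 - 12^2)/5 = 65/5 = 13, a_7 = floor((14 + 12)/13) = 2.
  m_8 = 13*2 - 12 = 14, d_8 = (209 - 14^2)/13 = 13/13 = 1, a_8 = floor((14 + 14)/1) = 28.
  m_9 = 1*28 - 14 = 14, d_9 = (209 - 14^2)/1 = 13/1 = 13: (m_9, d_9) = (m_1, d_1) = (14, 13), so from here the quotients repeat a_1, ..., a_8; the period length is 8.
Hence the expansion of sqrt(209) is a_0 = 14 followed by the repeating block 2, 5, 3, 2, 3, 5, 2, 28 (period 8).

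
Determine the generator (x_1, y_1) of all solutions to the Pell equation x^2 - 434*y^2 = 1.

First expand sqrt(434) as a continued fraction. With x_i = (sqrt(434) + m_i)/d_i and (m_0, d_0) = (0, 1): a_0 = floor(sqrt(434)) = 20, since 20^2 = 400 <= 434 < 441 = 21^2.
Iterate m_{i+1} = d_i*a_i - m_i, d_{i+1} = (434 - m_{i+1}^2)/d_i, a_{i+1} = floor((a_0 + m_{i+1})/d_{i+1}):
  m_1 = 1*20 - 0 = 20, d_1 = (434 - 20^2)/1 = 34/1 = 34, a_1 = floor((20 + 20)/34) = 1.
  m_2 = 34*1 - 20 = 14, d_2 = (434 - 14^2)/34 = 238/34 = 7, a_2 = floor((20 + 14)/7) = 4.
  m_3 = 7*4 - 14 = 14, d_3 = (434 - 14^2)/7 = 238/7 = 34, a_3 = floor((20 + 14)/34) = 1.
  m_4 = 34*1 - 14 = 20, d_4 = (434 - 20^2)/34 = 34/34 = 1, a_4 = floor((20 + 20)/1) = 40.
  m_5 = 1*40 - 20 = 20, d_5 = (434 - 20^2)/1 = 34/1 = 34: (m_5, d_5) = (m_1, d_1) = (20, 34), so from here the quotients repeat a_1, ..., a_4; the period length is 4.
So sqrt(434) = [20; (1, 4, 1, 40)] with period length k = 4.
k is even, so the fundamental solution of x^2 - 434y^2 = 1 is (p_{k-1}, q_{k-1}) = (p_3, q_3); compute convergents through index 3.
Convergents (p_i = a_i*p_{i-1} + p_{i-2}, q_i = a_i*q_{i-1} + q_{i-2} with p_{-2}=0, p_{-1}=1, q_{-2}=1, q_{-1}=0):
  i=0: a_0=20, p_0 = 20*1 + 0 = 20, q_0 = 20*0 + 1 = 1.
  i=1: a_1=1, p_1 = 1*20 + 1 = 21, q_1 = 1*1 + 0 = 1.
  i=2: a_2=4, p_2 = 4*21 + 20 = 104, q_2 = 4*1 + 1 = 5.
  i=3: a_3=1, p_3 = 1*104 + 21 = 125, q_3 = 1*5 + 1 = 6.
Check: 125^2 - 434*6^2 = 15625 - 15624 = 1, so (x, y) = (125, 6) solves the equation, and by the theorem it is the least positive solution.

(x, y) = (125, 6)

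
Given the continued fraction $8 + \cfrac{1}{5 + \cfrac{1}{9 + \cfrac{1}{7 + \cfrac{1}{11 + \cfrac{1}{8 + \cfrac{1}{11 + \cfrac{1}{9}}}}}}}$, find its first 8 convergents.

8/1, 41/5, 377/46, 2680/327, 29857/3643, 241536/29471, 2686753/327824, 24422313/2979887

Using the convergent recurrence p_i = a_i*p_{i-1} + p_{i-2}, q_i = a_i*q_{i-1} + q_{i-2} with p_{-2}=0, p_{-1}=1, q_{-2}=1, q_{-1}=0:
  i=0: a_0=8, p_0 = 8*1 + 0 = 8, q_0 = 8*0 + 1 = 1.
  i=1: a_1=5, p_1 = 5*8 + 1 = 41, q_1 = 5*1 + 0 = 5.
  i=2: a_2=9, p_2 = 9*41 + 8 = 377, q_2 = 9*5 + 1 = 46.
  i=3: a_3=7, p_3 = 7*377 + 41 = 2680, q_3 = 7*46 + 5 = 327.
  i=4: a_4=11, p_4 = 11*2680 + 377 = 29857, q_4 = 11*327 + 46 = 3643.
  i=5: a_5=8, p_5 = 8*29857 + 2680 = 241536, q_5 = 8*3643 + 327 = 29471.
  i=6: a_6=11, p_6 = 11*241536 + 29857 = 2686753, q_6 = 11*29471 + 3643 = 327824.
  i=7: a_7=9, p_7 = 9*2686753 + 241536 = 24422313, q_7 = 9*327824 + 29471 = 2979887.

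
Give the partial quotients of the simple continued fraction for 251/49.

[5; 8, 6]

Run the Euclidean algorithm on 251 and 49; the successive quotients are the partial quotients a_0, a_1, ... (each step inverts the fractional part left over by the previous one):
  251 = 5*49 + 6, so a_0 = 5.
  49 = 8*6 + 1, so a_1 = 8.
  6 = 6*1 + 0, so a_2 = 6.
The remainder reaches 0 after 3 divisions, so the expansion has 3 partial quotients, read off in order.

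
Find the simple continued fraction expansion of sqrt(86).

Write x_i = (sqrt(86) + m_i)/d_i with (m_0, d_0) = (0, 1). a_0 = floor(sqrt(86)) = 9, since 9^2 = 81 <= 86 < 100 = 10^2.
Iterate m_{i+1} = d_i*a_i - m_i, d_{i+1} = (86 - m_{i+1}^2)/d_i, a_{i+1} = floor((a_0 + m_{i+1})/d_{i+1}):
  m_1 = 1*9 - 0 = 9, d_1 = (86 - 9^2)/1 = 5/1 = 5, a_1 = floor((9 + 9)/5) = 3.
  m_2 = 5*3 - 9 = 6, d_2 = (86 - 6^2)/5 = 50/5 = 10, a_2 = floor((9 + 6)/10) = 1.
  m_3 = 10*1 - 6 = 4, d_3 = (86 - 4^2)/10 = 70/10 = 7, a_3 = floor((9 + 4)/7) = 1.
  m_4 = 7*1 - 4 = 3, d_4 = (86 - 3^2)/7 = 77/7 = 11, a_4 = floor((9 + 3)/11) = 1.
  m_5 = 11*1 - 3 = 8, d_5 = (86 - 8^2)/11 = 22/11 = 2, a_5 = floor((9 + 8)/2) = 8.
  m_6 = 2*8 - 8 = 8, d_6 = (86 - 8^2)/2 = 22/2 = 11, a_6 = floor((9 + 8)/11) = 1.
  m_7 = 11*1 - 8 = 3, d_7 = (86 - 3^2)/11 = 77/11 = 7, a_7 = floor((9 + 3)/7) = 1.
  m_8 = 7*1 - 3 = 4, d_8 = (86 - 4^2)/7 = 70/7 = 10, a_8 = floor((9 + 4)/10) = 1.
  m_9 = 10*1 - 4 = 6, d_9 = (86 - 6^2)/10 = 50/10 = 5, a_9 = floor((9 + 6)/5) = 3.
  m_10 = 5*3 - 6 = 9, d_10 = (86 - 9^2)/5 = 5/5 = 1, a_10 = floor((9 + 9)/1) = 18.
  m_11 = 1*18 - 9 = 9, d_11 = (86 - 9^2)/1 = 5/1 = 5: (m_11, d_11) = (m_1, d_1) = (9, 5), so from here the quotients repeat a_1, ..., a_10; the period length is 10.
Hence the expansion of sqrt(86) is a_0 = 9 followed by the repeating block 3, 1, 1, 1, 8, 1, 1, 1, 3, 18 (period 10).

[9; (3, 1, 1, 1, 8, 1, 1, 1, 3, 18)]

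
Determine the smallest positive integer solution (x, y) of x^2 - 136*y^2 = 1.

First expand sqrt(136) as a continued fraction. With x_i = (sqrt(136) + m_i)/d_i and (m_0, d_0) = (0, 1): a_0 = floor(sqrt(136)) = 11, since 11^2 = 121 <= 136 < 144 = 12^2.
Iterate m_{i+1} = d_i*a_i - m_i, d_{i+1} = (136 - m_{i+1}^2)/d_i, a_{i+1} = floor((a_0 + m_{i+1})/d_{i+1}):
  m_1 = 1*11 - 0 = 11, d_1 = (136 - 11^2)/1 = 15/1 = 15, a_1 = floor((11 + 11)/15) = 1.
  m_2 = 15*1 - 11 = 4, d_2 = (136 - 4^2)/15 = 120/15 = 8, a_2 = floor((11 + 4)/8) = 1.
  m_3 = 8*1 - 4 = 4, d_3 = (136 - 4^2)/8 = 120/8 = 15, a_3 = floor((11 + 4)/15) = 1.
  m_4 = 15*1 - 4 = 11, d_4 = (136 - 11^2)/15 = 15/15 = 1, a_4 = floor((11 + 11)/1) = 22.
  m_5 = 1*22 - 11 = 11, d_5 = (136 - 11^2)/1 = 15/1 = 15: (m_5, d_5) = (m_1, d_1) = (11, 15), so from here the quotients repeat a_1, ..., a_4; the period length is 4.
So sqrt(136) = [11; (1, 1, 1, 22)] with period length k = 4.
k is even, so the fundamental solution of x^2 - 136y^2 = 1 is (p_{k-1}, q_{k-1}) = (p_3, q_3); compute convergents through index 3.
Convergents (p_i = a_i*p_{i-1} + p_{i-2}, q_i = a_i*q_{i-1} + q_{i-2} with p_{-2}=0, p_{-1}=1, q_{-2}=1, q_{-1}=0):
  i=0: a_0=11, p_0 = 11*1 + 0 = 11, q_0 = 11*0 + 1 = 1.
  i=1: a_1=1, p_1 = 1*11 + 1 = 12, q_1 = 1*1 + 0 = 1.
  i=2: a_2=1, p_2 = 1*12 + 11 = 23, q_2 = 1*1 + 1 = 2.
  i=3: a_3=1, p_3 = 1*23 + 12 = 35, q_3 = 1*2 + 1 = 3.
Check: 35^2 - 136*3^2 = 1225 - 1224 = 1, so (x, y) = (35, 3) solves the equation, and by the theorem it is the least positive solution.

(x, y) = (35, 3)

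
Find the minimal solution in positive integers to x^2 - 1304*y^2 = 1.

(x, y) = (325, 9)

First expand sqrt(1304) as a continued fraction. With x_i = (sqrt(1304) + m_i)/d_i and (m_0, d_0) = (0, 1): a_0 = floor(sqrt(1304)) = 36, since 36^2 = 1296 <= 1304 < 1369 = 37^2.
Iterate m_{i+1} = d_i*a_i - m_i, d_{i+1} = (1304 - m_{i+1}^2)/d_i, a_{i+1} = floor((a_0 + m_{i+1})/d_{i+1}):
  m_1 = 1*36 - 0 = 36, d_1 = (1304 - 36^2)/1 = 8/1 = 8, a_1 = floor((36 + 36)/8) = 9.
  m_2 = 8*9 - 36 = 36, d_2 = (1304 - 36^2)/8 = 8/8 = 1, a_2 = floor((36 + 36)/1) = 72.
  m_3 = 1*72 - 36 = 36, d_3 = (1304 - 36^2)/1 = 8/1 = 8: (m_3, d_3) = (m_1, d_1) = (36, 8), so from here the quotients repeat a_1, a_2; the period length is 2.
So sqrt(1304) = [36; (9, 72)] with period length k = 2.
k is even, so the fundamental solution of x^2 - 1304y^2 = 1 is (p_{k-1}, q_{k-1}) = (p_1, q_1); compute convergents through index 1.
Convergents (p_i = a_i*p_{i-1} + p_{i-2}, q_i = a_i*q_{i-1} + q_{i-2} with p_{-2}=0, p_{-1}=1, q_{-2}=1, q_{-1}=0):
  i=0: a_0=36, p_0 = 36*1 + 0 = 36, q_0 = 36*0 + 1 = 1.
  i=1: a_1=9, p_1 = 9*36 + 1 = 325, q_1 = 9*1 + 0 = 9.
Check: 325^2 - 1304*9^2 = 105625 - 105624 = 1, so (x, y) = (325, 9) solves the equation, and by the theorem it is the least positive solution.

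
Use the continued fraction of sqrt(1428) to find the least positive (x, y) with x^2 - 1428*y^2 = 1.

First expand sqrt(1428) as a continued fraction. With x_i = (sqrt(1428) + m_i)/d_i and (m_0, d_0) = (0, 1): a_0 = floor(sqrt(1428)) = 37, since 37^2 = 1369 <= 1428 < 1444 = 38^2.
Iterate m_{i+1} = d_i*a_i - m_i, d_{i+1} = (1428 - m_{i+1}^2)/d_i, a_{i+1} = floor((a_0 + m_{i+1})/d_{i+1}):
  m_1 = 1*37 - 0 = 37, d_1 = (1428 - 37^2)/1 = 59/1 = 59, a_1 = floor((37 + 37)/59) = 1.
  m_2 = 59*1 - 37 = 22, d_2 = (1428 - 22^2)/59 = 944/59 = 16, a_2 = floor((37 + 22)/16) = 3.
  m_3 = 16*3 - 22 = 26, d_3 = (1428 - 26^2)/16 = 752/16 = 47, a_3 = floor((37 + 26)/47) = 1.
  m_4 = 47*1 - 26 = 21, d_4 = (1428 - 21^2)/47 = 987/47 = 21, a_4 = floor((37 + 21)/21) = 2.
  m_5 = 21*2 - 21 = 21, d_5 = (1428 - 21^2)/21 = 987/21 = 47, a_5 = floor((37 + 21)/47) = 1.
  m_6 = 47*1 - 21 = 26, d_6 = (1428 - 26^2)/47 = 752/47 = 16, a_6 = floor((37 + 26)/16) = 3.
  m_7 = 16*3 - 26 = 22, d_7 = (1428 - 22^2)/16 = 944/16 = 59, a_7 = floor((37 + 22)/59) = 1.
  m_8 = 59*1 - 22 = 37, d_8 = (1428 - 37^2)/59 = 59/59 = 1, a_8 = floor((37 + 37)/1) = 74.
  m_9 = 1*74 - 37 = 37, d_9 = (1428 - 37^2)/1 = 59/1 = 59: (m_9, d_9) = (m_1, d_1) = (37, 59), so from here the quotients repeat a_1, ..., a_8; the period length is 8.
So sqrt(1428) = [37; (1, 3, 1, 2, 1, 3, 1, 74)] with period length k = 8.
k is even, so the fundamental solution of x^2 - 1428y^2 = 1 is (p_{k-1}, q_{k-1}) = (p_7, q_7); compute convergents through index 7.
Convergents (p_i = a_i*p_{i-1} + p_{i-2}, q_i = a_i*q_{i-1} + q_{i-2} with p_{-2}=0, p_{-1}=1, q_{-2}=1, q_{-1}=0):
  i=0: a_0=37, p_0 = 37*1 + 0 = 37, q_0 = 37*0 + 1 = 1.
  i=1: a_1=1, p_1 = 1*37 + 1 = 38, q_1 = 1*1 + 0 = 1.
  i=2: a_2=3, p_2 = 3*38 + 37 = 151, q_2 = 3*1 + 1 = 4.
  i=3: a_3=1, p_3 = 1*151 + 38 = 189, q_3 = 1*4 + 1 = 5.
  i=4: a_4=2, p_4 = 2*189 + 151 = 529, q_4 = 2*5 + 4 = 14.
  i=5: a_5=1, p_5 = 1*529 + 189 = 718, q_5 = 1*14 + 5 = 19.
  i=6: a_6=3, p_6 = 3*718 + 529 = 2683, q_6 = 3*19 + 14 = 71.
  i=7: a_7=1, p_7 = 1*2683 + 718 = 3401, q_7 = 1*71 + 19 = 90.
Check: 3401^2 - 1428*90^2 = 11566801 - 11566800 = 1, so (x, y) = (3401, 90) solves the equation, and by the theorem it is the least positive solution.

(x, y) = (3401, 90)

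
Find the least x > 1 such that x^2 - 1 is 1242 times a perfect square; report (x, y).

First expand sqrt(1242) as a continued fraction. With x_i = (sqrt(1242) + m_i)/d_i and (m_0, d_0) = (0, 1): a_0 = floor(sqrt(1242)) = 35, since 35^2 = 1225 <= 1242 < 1296 = 36^2.
Iterate m_{i+1} = d_i*a_i - m_i, d_{i+1} = (1242 - m_{i+1}^2)/d_i, a_{i+1} = floor((a_0 + m_{i+1})/d_{i+1}):
  m_1 = 1*35 - 0 = 35, d_1 = (1242 - 35^2)/1 = 17/1 = 17, a_1 = floor((35 + 35)/17) = 4.
  m_2 = 17*4 - 35 = 33, d_2 = (1242 - 33^2)/17 = 153/17 = 9, a_2 = floor((35 + 33)/9) = 7.
  m_3 = 9*7 - 33 = 30, d_3 = (1242 - 30^2)/9 = 342/9 = 38, a_3 = floor((35 + 30)/38) = 1.
  m_4 = 38*1 - 30 = 8, d_4 = (1242 - 8^2)/38 = 1178/38 = 31, a_4 = floor((35 + 8)/31) = 1.
  m_5 = 31*1 - 8 = 23, d_5 = (1242 - 23^2)/31 = 713/31 = 23, a_5 = floor((35 + 23)/23) = 2.
  m_6 = 23*2 - 23 = 23, d_6 = (1242 - 23^2)/23 = 713/23 = 31, a_6 = floor((35 + 23)/31) = 1.
  m_7 = 31*1 - 23 = 8, d_7 = (1242 - 8^2)/31 = 1178/31 = 38, a_7 = floor((35 + 8)/38) = 1.
  m_8 = 38*1 - 8 = 30, d_8 = (1242 - 30^2)/38 = 342/38 = 9, a_8 = floor((35 + 30)/9) = 7.
  m_9 = 9*7 - 30 = 33, d_9 = (1242 - 33^2)/9 = 153/9 = 17, a_9 = floor((35 + 33)/17) = 4.
  m_10 = 17*4 - 33 = 35, d_10 = (1242 - 35^2)/17 = 17/17 = 1, a_10 = floor((35 + 35)/1) = 70.
  m_11 = 1*70 - 35 = 35, d_11 = (1242 - 35^2)/1 = 17/1 = 17: (m_11, d_11) = (m_1, d_1) = (35, 17), so from here the quotients repeat a_1, ..., a_10; the period length is 10.
So sqrt(1242) = [35; (4, 7, 1, 1, 2, 1, 1, 7, 4, 70)] with period length k = 10.
k is even, so the fundamental solution of x^2 - 1242y^2 = 1 is (p_{k-1}, q_{k-1}) = (p_9, q_9); compute convergents through index 9.
Convergents (p_i = a_i*p_{i-1} + p_{i-2}, q_i = a_i*q_{i-1} + q_{i-2} with p_{-2}=0, p_{-1}=1, q_{-2}=1, q_{-1}=0):
  i=0: a_0=35, p_0 = 35*1 + 0 = 35, q_0 = 35*0 + 1 = 1.
  i=1: a_1=4, p_1 = 4*35 + 1 = 141, q_1 = 4*1 + 0 = 4.
  i=2: a_2=7, p_2 = 7*141 + 35 = 1022, q_2 = 7*4 + 1 = 29.
  i=3: a_3=1, p_3 = 1*1022 + 141 = 1163, q_3 = 1*29 + 4 = 33.
  i=4: a_4=1, p_4 = 1*1163 + 1022 = 2185, q_4 = 1*33 + 29 = 62.
  i=5: a_5=2, p_5 = 2*2185 + 1163 = 5533, q_5 = 2*62 + 33 = 157.
  i=6: a_6=1, p_6 = 1*5533 + 2185 = 7718, q_6 = 1*157 + 62 = 219.
  i=7: a_7=1, p_7 = 1*7718 + 5533 = 13251, q_7 = 1*219 + 157 = 376.
  i=8: a_8=7, p_8 = 7*13251 + 7718 = 100475, q_8 = 7*376 + 219 = 2851.
  i=9: a_9=4, p_9 = 4*100475 + 13251 = 415151, q_9 = 4*2851 + 376 = 11780.
Check: 415151^2 - 1242*11780^2 = 172350352801 - 172350352800 = 1, so (x, y) = (415151, 11780) solves the equation, and by the theorem it is the least positive solution.

(x, y) = (415151, 11780)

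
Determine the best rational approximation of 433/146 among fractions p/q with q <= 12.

3/1

Expand x = 433/146 as a continued fraction with the Euclidean algorithm:
  433 = 2*146 + 141, so a_0 = 2.
  146 = 1*141 + 5, so a_1 = 1.
  141 = 28*5 + 1, so a_2 = 28.
  5 = 5*1 + 0, so a_3 = 5.
so x = [2; 1, 28, 5].
Convergents (p_i = a_i*p_{i-1} + p_{i-2}, q_i = a_i*q_{i-1} + q_{i-2} with p_{-2}=0, p_{-1}=1, q_{-2}=1, q_{-1}=0), until the denominator exceeds 12:
  i=0: a_0=2, p_0 = 2*1 + 0 = 2, q_0 = 2*0 + 1 = 1.
  i=1: a_1=1, p_1 = 1*2 + 1 = 3, q_1 = 1*1 + 0 = 1.
  i=2: a_2=28, p_2 = 28*3 + 2 = 86, q_2 = 28*1 + 1 = 29.
q_2 = 29 > 12, so the last convergent with denominator <= 12 is p_1/q_1 = 3/1.
The closest fraction with denominator <= 12 is either p_1/q_1 or the intermediate fraction (k*p_1 + p_0)/(k*q_1 + q_0) with the largest k >= 1 whose denominator stays <= 12; these approach x as k grows, and every other convergent or intermediate fraction in range is farther away.
Largest k: floor((12 - q_0)/q_1) = floor((12 - 1)/1) = 11.
That gives (11*3 + 2)/(11*1 + 1) = 35/12.
Compare the errors: |x - 3/1| = |433*1 - 3*146|/(146*1) = 5/146, and |x - 35/12| = |433*12 - 35*146|/(146*12) = 86/1752.
Cross-multiplying, 5*1752 = 8760 < 12556 = 86*146, so 5/146 is smaller: the convergent 3/1 is closer to x than 35/12.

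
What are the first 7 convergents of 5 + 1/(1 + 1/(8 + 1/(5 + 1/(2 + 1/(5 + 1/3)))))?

5/1, 6/1, 53/9, 271/46, 595/101, 3246/551, 10333/1754

Using the convergent recurrence p_i = a_i*p_{i-1} + p_{i-2}, q_i = a_i*q_{i-1} + q_{i-2} with p_{-2}=0, p_{-1}=1, q_{-2}=1, q_{-1}=0:
  i=0: a_0=5, p_0 = 5*1 + 0 = 5, q_0 = 5*0 + 1 = 1.
  i=1: a_1=1, p_1 = 1*5 + 1 = 6, q_1 = 1*1 + 0 = 1.
  i=2: a_2=8, p_2 = 8*6 + 5 = 53, q_2 = 8*1 + 1 = 9.
  i=3: a_3=5, p_3 = 5*53 + 6 = 271, q_3 = 5*9 + 1 = 46.
  i=4: a_4=2, p_4 = 2*271 + 53 = 595, q_4 = 2*46 + 9 = 101.
  i=5: a_5=5, p_5 = 5*595 + 271 = 3246, q_5 = 5*101 + 46 = 551.
  i=6: a_6=3, p_6 = 3*3246 + 595 = 10333, q_6 = 3*551 + 101 = 1754.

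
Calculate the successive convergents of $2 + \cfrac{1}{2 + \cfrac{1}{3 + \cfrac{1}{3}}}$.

Using the convergent recurrence p_i = a_i*p_{i-1} + p_{i-2}, q_i = a_i*q_{i-1} + q_{i-2} with p_{-2}=0, p_{-1}=1, q_{-2}=1, q_{-1}=0:
  i=0: a_0=2, p_0 = 2*1 + 0 = 2, q_0 = 2*0 + 1 = 1.
  i=1: a_1=2, p_1 = 2*2 + 1 = 5, q_1 = 2*1 + 0 = 2.
  i=2: a_2=3, p_2 = 3*5 + 2 = 17, q_2 = 3*2 + 1 = 7.
  i=3: a_3=3, p_3 = 3*17 + 5 = 56, q_3 = 3*7 + 2 = 23.

2/1, 5/2, 17/7, 56/23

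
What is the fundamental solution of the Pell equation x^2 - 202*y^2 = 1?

First expand sqrt(202) as a continued fraction. With x_i = (sqrt(202) + m_i)/d_i and (m_0, d_0) = (0, 1): a_0 = floor(sqrt(202)) = 14, since 14^2 = 196 <= 202 < 225 = 15^2.
Iterate m_{i+1} = d_i*a_i - m_i, d_{i+1} = (202 - m_{i+1}^2)/d_i, a_{i+1} = floor((a_0 + m_{i+1})/d_{i+1}):
  m_1 = 1*14 - 0 = 14, d_1 = (202 - 14^2)/1 = 6/1 = 6, a_1 = floor((14 + 14)/6) = 4.
  m_2 = 6*4 - 14 = 10, d_2 = (202 - 10^2)/6 = 102/6 = 17, a_2 = floor((14 + 10)/17) = 1.
  m_3 = 17*1 - 10 = 7, d_3 = (202 - 7^2)/17 = 153/17 = 9, a_3 = floor((14 + 7)/9) = 2.
  m_4 = 9*2 - 7 = 11, d_4 = (202 - 11^2)/9 = 81/9 = 9, a_4 = floor((14 + 11)/9) = 2.
  m_5 = 9*2 - 11 = 7, d_5 = (202 - 7^2)/9 = 153/9 = 17, a_5 = floor((14 + 7)/17) = 1.
  m_6 = 17*1 - 7 = 10, d_6 = (202 - 10^2)/17 = 102/17 = 6, a_6 = floor((14 + 10)/6) = 4.
  m_7 = 6*4 - 10 = 14, d_7 = (202 - 14^2)/6 = 6/6 = 1, a_7 = floor((14 + 14)/1) = 28.
  m_8 = 1*28 - 14 = 14, d_8 = (202 - 14^2)/1 = 6/1 = 6: (m_8, d_8) = (m_1, d_1) = (14, 6), so from here the quotients repeat a_1, ..., a_7; the period length is 7.
So sqrt(202) = [14; (4, 1, 2, 2, 1, 4, 28)] with period length k = 7.
k is odd, so (p_{k-1}, q_{k-1}) only solves x^2 - 202y^2 = -1 and the fundamental solution of x^2 - 202y^2 = 1 is (p_{2k-1}, q_{2k-1}) = (p_13, q_13); compute convergents through index 13, running through the period twice.
Convergents (p_i = a_i*p_{i-1} + p_{i-2}, q_i = a_i*q_{i-1} + q_{i-2} with p_{-2}=0, p_{-1}=1, q_{-2}=1, q_{-1}=0):
  i=0: a_0=14, p_0 = 14*1 + 0 = 14, q_0 = 14*0 + 1 = 1.
  i=1: a_1=4, p_1 = 4*14 + 1 = 57, q_1 = 4*1 + 0 = 4.
  i=2: a_2=1, p_2 = 1*57 + 14 = 71, q_2 = 1*4 + 1 = 5.
  i=3: a_3=2, p_3 = 2*71 + 57 = 199, q_3 = 2*5 + 4 = 14.
  i=4: a_4=2, p_4 = 2*199 + 71 = 469, q_4 = 2*14 + 5 = 33.
  i=5: a_5=1, p_5 = 1*469 + 199 = 668, q_5 = 1*33 + 14 = 47.
  i=6: a_6=4, p_6 = 4*668 + 469 = 3141, q_6 = 4*47 + 33 = 221.
  i=7: a_7=28, p_7 = 28*3141 + 668 = 88616, q_7 = 28*221 + 47 = 6235.
  i=8: a_8=4, p_8 = 4*88616 + 3141 = 357605, q_8 = 4*6235 + 221 = 25161.
  i=9: a_9=1, p_9 = 1*357605 + 88616 = 446221, q_9 = 1*25161 + 6235 = 31396.
  i=10: a_10=2, p_10 = 2*446221 + 357605 = 1250047, q_10 = 2*31396 + 25161 = 87953.
  i=11: a_11=2, p_11 = 2*1250047 + 446221 = 2946315, q_11 = 2*87953 + 31396 = 207302.
  i=12: a_12=1, p_12 = 1*2946315 + 1250047 = 4196362, q_12 = 1*207302 + 87953 = 295255.
  i=13: a_13=4, p_13 = 4*4196362 + 2946315 = 19731763, q_13 = 4*295255 + 207302 = 1388322.
Indeed p_6^2 - 202*q_6^2 = 9865881 - 9865882 = -1, not +1.
Check: 19731763^2 - 202*1388322^2 = 389342471088169 - 389342471088168 = 1, so (x, y) = (19731763, 1388322) solves the equation, and by the theorem it is the least positive solution.

(x, y) = (19731763, 1388322)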